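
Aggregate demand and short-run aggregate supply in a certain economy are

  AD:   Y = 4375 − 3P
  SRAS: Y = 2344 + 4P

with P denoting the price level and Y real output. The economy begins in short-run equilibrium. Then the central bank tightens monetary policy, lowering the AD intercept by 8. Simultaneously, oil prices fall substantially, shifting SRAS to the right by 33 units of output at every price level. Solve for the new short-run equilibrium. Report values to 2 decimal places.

P = 284.29, Y = 3514.14

After both shocks: AD is Y = 4367 − 3P and SRAS is Y = 2377 + 4P.
Setting them equal: 1990 = 7P, so P = 284.29.
Substituting into AD, Y = 3514.14.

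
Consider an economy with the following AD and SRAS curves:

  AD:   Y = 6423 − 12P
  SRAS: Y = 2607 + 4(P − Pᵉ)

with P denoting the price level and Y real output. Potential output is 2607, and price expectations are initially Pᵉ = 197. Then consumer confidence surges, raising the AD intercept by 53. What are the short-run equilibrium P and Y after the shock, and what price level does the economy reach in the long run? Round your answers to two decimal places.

AD shifts right: new AD is Y = 6476 − 12P. With Pᵉ = 197, SRAS is Y = 1819 + 4P.
Short run: 6476 − 12P = 1819 + 4P gives 4657 = 16P, so P = 291.06 and Y = 6476 − 12P = 2983.25.
Y = 2983.25 is above potential 2607; expectations adjust and SRAS shifts left until Y = 2607.
Long run: on the new AD curve, 2607 = 6476 − 12P gives P = 322.42.

Short run: P = 291.06, Y = 2983.25. Long run: P = 322.42.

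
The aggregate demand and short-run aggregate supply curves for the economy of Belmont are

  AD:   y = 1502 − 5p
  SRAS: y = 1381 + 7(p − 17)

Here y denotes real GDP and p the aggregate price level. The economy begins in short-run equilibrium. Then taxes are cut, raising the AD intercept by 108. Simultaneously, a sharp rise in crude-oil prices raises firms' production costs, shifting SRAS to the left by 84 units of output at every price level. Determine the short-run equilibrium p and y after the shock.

After both shocks: AD is y = 1610 − 5p and SRAS is y = 1178 + 7p.
Setting them equal: 432 = 12p, so p = 36.
y = 1610 − 5·36 = 1430.

p = 36, y = 1430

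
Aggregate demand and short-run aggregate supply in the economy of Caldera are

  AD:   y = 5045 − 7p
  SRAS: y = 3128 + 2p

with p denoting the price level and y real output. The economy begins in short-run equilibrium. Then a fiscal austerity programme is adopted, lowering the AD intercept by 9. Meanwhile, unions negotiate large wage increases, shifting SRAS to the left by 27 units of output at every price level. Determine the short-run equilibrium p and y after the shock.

After both shocks: AD is y = 5036 − 7p and SRAS is y = 3101 + 2p.
Setting them equal: 1935 = 9p, so p = 215.
y = 5036 − 7·215 = 3531.

p = 215, y = 3531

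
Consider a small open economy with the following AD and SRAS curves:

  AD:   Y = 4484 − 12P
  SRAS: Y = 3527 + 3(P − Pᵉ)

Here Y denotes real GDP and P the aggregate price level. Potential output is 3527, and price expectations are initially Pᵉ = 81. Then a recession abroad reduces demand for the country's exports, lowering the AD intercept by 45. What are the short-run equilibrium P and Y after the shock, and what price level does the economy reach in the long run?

AD shifts left: new AD is Y = 4439 − 12P. With Pᵉ = 81, SRAS is Y = 3284 + 3P.
Short run: 4439 − 12P = 3284 + 3P gives 1155 = 15P, so P = 77 and Y = 4439 − 12·77 = 3515.
Y = 3515 is below potential 3527; expectations adjust and SRAS shifts right until Y = 3527.
Long run: on the new AD curve, 3527 = 4439 − 12P gives P = 76.

Short run: P = 77, Y = 3515. Long run: P = 76.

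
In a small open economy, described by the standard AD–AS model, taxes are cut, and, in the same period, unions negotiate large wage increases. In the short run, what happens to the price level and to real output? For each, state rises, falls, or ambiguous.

The first event is a positive demand shock: AD shifts right, which by itself pushes P up and Y up.
The second is an adverse supply shock: SRAS shifts left, which by itself pushes P up and Y down.
Both shocks push P up, so P rises. The two shocks push Y in opposite directions, so the effect on Y is ambiguous.

Price level: rises; output: ambiguous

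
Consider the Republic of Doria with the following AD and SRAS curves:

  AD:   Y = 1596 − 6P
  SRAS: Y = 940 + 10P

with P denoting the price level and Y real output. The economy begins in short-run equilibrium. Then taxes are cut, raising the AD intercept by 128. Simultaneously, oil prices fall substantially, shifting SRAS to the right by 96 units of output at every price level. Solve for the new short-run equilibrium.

P = 43, Y = 1466

After both shocks: AD is Y = 1724 − 6P and SRAS is Y = 1036 + 10P.
Setting them equal: 688 = 16P, so P = 43.
Y = 1724 − 6·43 = 1466.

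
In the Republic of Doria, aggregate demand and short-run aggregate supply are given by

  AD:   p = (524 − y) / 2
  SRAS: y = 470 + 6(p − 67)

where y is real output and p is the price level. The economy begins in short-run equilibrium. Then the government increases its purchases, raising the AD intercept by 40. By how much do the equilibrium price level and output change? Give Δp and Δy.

Δp = +5, Δy = +30

This is a positive demand shock: AD shifts right.
New AD: y = 564 − 2p.
SRAS can be written y = 68 + 6p.
Set AD = SRAS: 564 − 2p = 68 + 6p, so 496 = 8p and p = 62.
y = 564 − 2·62 = 440.
Initially p = 57, y = 410, so Δp = +5 and Δy = +30.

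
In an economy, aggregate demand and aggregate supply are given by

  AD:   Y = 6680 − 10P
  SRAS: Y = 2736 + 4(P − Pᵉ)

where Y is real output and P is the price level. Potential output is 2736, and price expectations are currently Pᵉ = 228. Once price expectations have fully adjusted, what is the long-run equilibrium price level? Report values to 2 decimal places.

Short run: with Pᵉ = 228, SRAS is Y = 1824 + 4P. Setting AD = SRAS gives 4856 = 14P, so P = 346.86 and Y = 6680 − 10P = 3211.43.
Output 3211.43 is above potential 2736, so over time expected prices rise and SRAS shifts left until Y returns to 2736.
Long run: Y = 2736 on the AD curve gives 2736 = 6680 − 10P, so P = 394.40.

Long-run P = 394.40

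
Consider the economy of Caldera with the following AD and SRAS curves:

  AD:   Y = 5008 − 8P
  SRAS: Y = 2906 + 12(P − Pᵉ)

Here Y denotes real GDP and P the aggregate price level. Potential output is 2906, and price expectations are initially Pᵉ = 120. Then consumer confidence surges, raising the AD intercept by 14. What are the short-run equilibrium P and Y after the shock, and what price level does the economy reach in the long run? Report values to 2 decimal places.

Short run: P = 177.80, Y = 3599.60. Long run: P = 264.50.

AD shifts right: new AD is Y = 5022 − 8P. With Pᵉ = 120, SRAS is Y = 1466 + 12P.
Short run: 5022 − 8P = 1466 + 12P gives 3556 = 20P, so P = 177.80 and Y = 5022 − 8P = 3599.60.
Y = 3599.60 is above potential 2906; expectations adjust and SRAS shifts left until Y = 2906.
Long run: on the new AD curve, 2906 = 5022 − 8P gives P = 264.50.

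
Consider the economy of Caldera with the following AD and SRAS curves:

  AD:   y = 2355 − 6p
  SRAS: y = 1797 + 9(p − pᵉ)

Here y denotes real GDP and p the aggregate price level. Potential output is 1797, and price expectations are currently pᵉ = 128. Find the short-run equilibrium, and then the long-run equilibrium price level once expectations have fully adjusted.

Short run: with pᵉ = 128, SRAS is y = 645 + 9p. Setting AD = SRAS gives 1710 = 15p, so p = 114 and y = 2355 − 6·114 = 1671.
Output 1671 is below potential 1797, so over time expected prices fall and SRAS shifts right until y returns to 1797.
Long run: y = 1797 on the AD curve gives 1797 = 2355 − 6p, so p = 93.

Short run: p = 114, y = 1671. Long run: p = 93.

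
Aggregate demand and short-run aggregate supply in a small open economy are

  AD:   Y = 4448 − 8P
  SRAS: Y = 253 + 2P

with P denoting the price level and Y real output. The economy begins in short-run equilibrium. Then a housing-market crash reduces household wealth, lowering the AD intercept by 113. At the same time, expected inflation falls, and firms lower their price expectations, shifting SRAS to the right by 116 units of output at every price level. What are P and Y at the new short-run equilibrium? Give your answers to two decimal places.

After both shocks: AD is Y = 4335 − 8P and SRAS is Y = 369 + 2P.
Setting them equal: 3966 = 10P, so P = 396.60.
Substituting into AD, Y = 1162.20.

P = 396.60, Y = 1162.20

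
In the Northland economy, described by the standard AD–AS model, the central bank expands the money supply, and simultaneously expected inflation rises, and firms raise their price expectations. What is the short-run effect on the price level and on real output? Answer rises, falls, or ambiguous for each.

The first event is a positive demand shock: AD shifts right, which by itself pushes P up and Y up.
The second is an adverse supply shock: SRAS shifts left, which by itself pushes P up and Y down.
Both shocks push P up, so P rises. The two shocks push Y in opposite directions, so the effect on Y is ambiguous.

Price level: rises; output: ambiguous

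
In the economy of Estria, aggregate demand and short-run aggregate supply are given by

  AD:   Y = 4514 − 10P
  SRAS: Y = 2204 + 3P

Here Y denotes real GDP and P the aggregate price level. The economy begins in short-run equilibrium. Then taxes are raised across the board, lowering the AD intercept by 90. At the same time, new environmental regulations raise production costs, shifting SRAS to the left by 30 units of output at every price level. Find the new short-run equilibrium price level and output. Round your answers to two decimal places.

P = 173.08, Y = 2693.23

After both shocks: AD is Y = 4424 − 10P and SRAS is Y = 2174 + 3P.
Setting them equal: 2250 = 13P, so P = 173.08.
Substituting into AD, Y = 2693.23.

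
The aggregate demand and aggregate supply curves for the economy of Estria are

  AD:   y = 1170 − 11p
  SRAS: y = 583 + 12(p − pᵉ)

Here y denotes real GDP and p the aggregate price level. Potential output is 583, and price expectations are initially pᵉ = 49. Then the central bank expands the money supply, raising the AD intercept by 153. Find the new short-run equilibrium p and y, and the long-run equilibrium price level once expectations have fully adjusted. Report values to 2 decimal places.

AD shifts right: new AD is y = 1323 − 11p. With pᵉ = 49, SRAS is y = 12p − 5.
Short run: 1323 − 11p = 12p − 5 gives 1328 = 23p, so p = 57.74 and y = 1323 − 11p = 687.87.
y = 687.87 is above potential 583; expectations adjust and SRAS shifts left until y = 583.
Long run: on the new AD curve, 583 = 1323 − 11p gives p = 67.27.

Short run: p = 57.74, y = 687.87. Long run: p = 67.27.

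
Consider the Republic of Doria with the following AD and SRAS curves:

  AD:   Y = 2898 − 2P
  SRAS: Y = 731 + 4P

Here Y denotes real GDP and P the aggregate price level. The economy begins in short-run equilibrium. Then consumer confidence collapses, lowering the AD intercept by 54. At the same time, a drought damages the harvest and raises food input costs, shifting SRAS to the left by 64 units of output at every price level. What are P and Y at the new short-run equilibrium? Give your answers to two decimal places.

P = 362.83, Y = 2118.33

After both shocks: AD is Y = 2844 − 2P and SRAS is Y = 667 + 4P.
Setting them equal: 2177 = 6P, so P = 362.83.
Substituting into AD, Y = 2118.33.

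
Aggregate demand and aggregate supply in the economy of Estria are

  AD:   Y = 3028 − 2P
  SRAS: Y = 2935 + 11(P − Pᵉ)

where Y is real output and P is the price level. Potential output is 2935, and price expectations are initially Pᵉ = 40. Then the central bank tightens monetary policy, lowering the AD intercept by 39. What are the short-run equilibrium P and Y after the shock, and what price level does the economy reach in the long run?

Short run: P = 38, Y = 2913. Long run: P = 27.

AD shifts left: new AD is Y = 2989 − 2P. With Pᵉ = 40, SRAS is Y = 2495 + 11P.
Short run: 2989 − 2P = 2495 + 11P gives 494 = 13P, so P = 38 and Y = 2989 − 2·38 = 2913.
Y = 2913 is below potential 2935; expectations adjust and SRAS shifts right until Y = 2935.
Long run: on the new AD curve, 2935 = 2989 − 2P gives P = 27.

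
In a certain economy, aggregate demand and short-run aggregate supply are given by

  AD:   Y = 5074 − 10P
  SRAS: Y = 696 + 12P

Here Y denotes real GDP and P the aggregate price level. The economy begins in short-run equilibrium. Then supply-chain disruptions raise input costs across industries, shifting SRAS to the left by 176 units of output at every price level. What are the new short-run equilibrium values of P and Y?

This is a negative supply shock: SRAS shifts left.
New SRAS: Y = 520 + 12P.
Set AD = SRAS: 5074 − 10P = 520 + 12P, so 4554 = 22P and P = 207.
Y = 5074 − 10·207 = 3004.

P = 207, Y = 3004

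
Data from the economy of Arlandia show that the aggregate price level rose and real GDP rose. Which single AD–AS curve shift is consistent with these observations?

AD shifted right

P rose and Y rose. An AD shift moves P and Y in the same direction; an SRAS shift moves them in opposite directions.
Here P and Y moved in the same direction, so the AD curve shifted.
Since Y rose, AD shifted right.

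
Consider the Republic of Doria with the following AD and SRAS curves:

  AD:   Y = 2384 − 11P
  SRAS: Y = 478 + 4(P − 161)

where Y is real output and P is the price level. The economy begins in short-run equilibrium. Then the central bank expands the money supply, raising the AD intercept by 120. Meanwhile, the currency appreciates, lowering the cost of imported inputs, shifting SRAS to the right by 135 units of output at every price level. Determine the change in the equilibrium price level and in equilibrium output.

After both shocks: AD is Y = 2504 − 11P and SRAS is Y = 4P − 31.
Setting them equal: 2535 = 15P, so P = 169.
Y = 2504 − 11·169 = 645.
Initially P = 170, Y = 514, so ΔP = -1 and ΔY = +131.

ΔP = -1, ΔY = +131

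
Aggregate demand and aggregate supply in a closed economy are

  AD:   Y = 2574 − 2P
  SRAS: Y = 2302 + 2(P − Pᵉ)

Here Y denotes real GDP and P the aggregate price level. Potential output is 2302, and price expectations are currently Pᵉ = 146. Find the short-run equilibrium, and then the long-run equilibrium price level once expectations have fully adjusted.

Short run: with Pᵉ = 146, SRAS is Y = 2010 + 2P. Setting AD = SRAS gives 564 = 4P, so P = 141 and Y = 2574 − 2·141 = 2292.
Output 2292 is below potential 2302, so over time expected prices fall and SRAS shifts right until Y returns to 2302.
Long run: Y = 2302 on the AD curve gives 2302 = 2574 − 2P, so P = 136.

Short run: P = 141, Y = 2292. Long run: P = 136.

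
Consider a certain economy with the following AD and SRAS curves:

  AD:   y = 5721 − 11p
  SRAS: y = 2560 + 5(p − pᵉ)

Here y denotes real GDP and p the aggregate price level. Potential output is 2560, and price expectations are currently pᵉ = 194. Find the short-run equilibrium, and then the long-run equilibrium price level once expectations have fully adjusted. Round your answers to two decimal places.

Short run: with pᵉ = 194, SRAS is y = 1590 + 5p. Setting AD = SRAS gives 4131 = 16p, so p = 258.19 and y = 5721 − 11p = 2880.94.
Output 2880.94 is above potential 2560, so over time expected prices rise and SRAS shifts left until y returns to 2560.
Long run: y = 2560 on the AD curve gives 2560 = 5721 − 11p, so p = 287.36.

Short run: p = 258.19, y = 2880.94. Long run: p = 287.36.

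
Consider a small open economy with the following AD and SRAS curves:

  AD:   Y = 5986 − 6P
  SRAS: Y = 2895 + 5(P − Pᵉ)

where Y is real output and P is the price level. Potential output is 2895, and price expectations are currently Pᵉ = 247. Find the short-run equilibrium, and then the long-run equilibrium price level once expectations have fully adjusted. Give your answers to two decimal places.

Short run: with Pᵉ = 247, SRAS is Y = 1660 + 5P. Setting AD = SRAS gives 4326 = 11P, so P = 393.27 and Y = 5986 − 6P = 3626.36.
Output 3626.36 is above potential 2895, so over time expected prices rise and SRAS shifts left until Y returns to 2895.
Long run: Y = 2895 on the AD curve gives 2895 = 5986 − 6P, so P = 515.17.

Short run: P = 393.27, Y = 3626.36. Long run: P = 515.17.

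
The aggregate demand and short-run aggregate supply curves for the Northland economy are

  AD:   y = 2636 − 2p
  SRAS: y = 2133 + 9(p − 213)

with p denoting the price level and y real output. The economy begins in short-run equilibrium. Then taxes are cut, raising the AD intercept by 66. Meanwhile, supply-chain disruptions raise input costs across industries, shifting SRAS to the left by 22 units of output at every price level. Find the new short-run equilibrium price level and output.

After both shocks: AD is y = 2702 − 2p and SRAS is y = 194 + 9p.
Setting them equal: 2508 = 11p, so p = 228.
y = 2702 − 2·228 = 2246.

p = 228, y = 2246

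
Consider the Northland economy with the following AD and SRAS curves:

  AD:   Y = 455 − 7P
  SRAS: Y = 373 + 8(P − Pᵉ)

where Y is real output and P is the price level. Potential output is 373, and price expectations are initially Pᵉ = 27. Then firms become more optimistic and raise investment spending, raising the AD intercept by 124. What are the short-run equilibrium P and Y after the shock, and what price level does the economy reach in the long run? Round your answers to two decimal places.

Short run: P = 28.13, Y = 382.07. Long run: P = 29.43.

AD shifts right: new AD is Y = 579 − 7P. With Pᵉ = 27, SRAS is Y = 157 + 8P.
Short run: 579 − 7P = 157 + 8P gives 422 = 15P, so P = 28.13 and Y = 579 − 7P = 382.07.
Y = 382.07 is above potential 373; expectations adjust and SRAS shifts left until Y = 373.
Long run: on the new AD curve, 373 = 579 − 7P gives P = 29.43.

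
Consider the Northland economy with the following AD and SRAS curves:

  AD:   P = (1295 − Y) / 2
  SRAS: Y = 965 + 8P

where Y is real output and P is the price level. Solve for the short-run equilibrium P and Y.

P = 33, Y = 1229

Rearrange AD to Y = 1295 − 2P.
Set AD = SRAS: 1295 − 2P = 965 + 8P, so 330 = 10P and P = 33.
Then Y = 1295 − 2·33 = 1229.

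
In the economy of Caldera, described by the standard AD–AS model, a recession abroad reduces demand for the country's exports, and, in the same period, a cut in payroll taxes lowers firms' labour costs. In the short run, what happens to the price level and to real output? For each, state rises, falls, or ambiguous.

The first event is a negative demand shock: AD shifts left, which by itself pushes P down and Y down.
The second is a favourable supply shock: SRAS shifts right, which by itself pushes P down and Y up.
Both shocks push P down, so P falls. The two shocks push Y in opposite directions, so the effect on Y is ambiguous.

Price level: falls; output: ambiguous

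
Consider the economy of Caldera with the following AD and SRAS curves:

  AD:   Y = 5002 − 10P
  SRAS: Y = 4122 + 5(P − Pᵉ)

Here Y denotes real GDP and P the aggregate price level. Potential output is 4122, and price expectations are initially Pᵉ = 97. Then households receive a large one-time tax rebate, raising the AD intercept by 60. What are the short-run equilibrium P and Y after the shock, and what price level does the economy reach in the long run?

Short run: P = 95, Y = 4112. Long run: P = 94.

AD shifts right: new AD is Y = 5062 − 10P. With Pᵉ = 97, SRAS is Y = 3637 + 5P.
Short run: 5062 − 10P = 3637 + 5P gives 1425 = 15P, so P = 95 and Y = 5062 − 10·95 = 4112.
Y = 4112 is below potential 4122; expectations adjust and SRAS shifts right until Y = 4122.
Long run: on the new AD curve, 4122 = 5062 − 10P gives P = 94.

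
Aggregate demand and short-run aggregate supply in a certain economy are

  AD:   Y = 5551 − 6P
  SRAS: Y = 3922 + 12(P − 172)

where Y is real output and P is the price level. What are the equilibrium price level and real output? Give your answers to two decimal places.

P = 205.17, Y = 4320.00

Write SRAS as Y = 3922 + 12P − 2064 = 1858 + 12P.
Set AD = SRAS: 5551 − 6P = 1858 + 12P, so 3693 = 18P and P = 205.17.
Substituting into AD, Y = 5551 − 6P = 4320.00.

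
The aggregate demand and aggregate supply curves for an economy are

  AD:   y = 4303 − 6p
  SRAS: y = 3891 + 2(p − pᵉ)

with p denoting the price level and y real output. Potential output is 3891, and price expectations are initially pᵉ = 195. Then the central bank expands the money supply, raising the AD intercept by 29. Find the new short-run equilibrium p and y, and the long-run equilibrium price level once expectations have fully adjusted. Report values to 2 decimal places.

AD shifts right: new AD is y = 4332 − 6p. With pᵉ = 195, SRAS is y = 3501 + 2p.
Short run: 4332 − 6p = 3501 + 2p gives 831 = 8p, so p = 103.88 and y = 4332 − 6p = 3708.75.
y = 3708.75 is below potential 3891; expectations adjust and SRAS shifts right until y = 3891.
Long run: on the new AD curve, 3891 = 4332 − 6p gives p = 73.50.

Short run: p = 103.88, y = 3708.75. Long run: p = 73.50.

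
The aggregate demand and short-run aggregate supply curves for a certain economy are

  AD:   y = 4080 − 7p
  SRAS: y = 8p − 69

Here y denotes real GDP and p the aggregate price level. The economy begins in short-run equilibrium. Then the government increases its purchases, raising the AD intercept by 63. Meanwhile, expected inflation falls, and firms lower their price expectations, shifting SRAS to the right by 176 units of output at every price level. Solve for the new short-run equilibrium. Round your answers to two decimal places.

p = 269.07, y = 2259.53

After both shocks: AD is y = 4143 − 7p and SRAS is y = 107 + 8p.
Setting them equal: 4036 = 15p, so p = 269.07.
Substituting into AD, y = 2259.53.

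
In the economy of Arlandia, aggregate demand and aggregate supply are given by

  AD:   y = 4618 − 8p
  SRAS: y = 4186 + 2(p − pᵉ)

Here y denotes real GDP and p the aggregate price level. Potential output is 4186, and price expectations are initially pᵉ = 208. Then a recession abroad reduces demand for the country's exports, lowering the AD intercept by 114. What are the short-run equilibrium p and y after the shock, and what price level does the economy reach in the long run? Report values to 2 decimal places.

Short run: p = 73.40, y = 3916.80. Long run: p = 39.75.

AD shifts left: new AD is y = 4504 − 8p. With pᵉ = 208, SRAS is y = 3770 + 2p.
Short run: 4504 − 8p = 3770 + 2p gives 734 = 10p, so p = 73.40 and y = 4504 − 8p = 3916.80.
y = 3916.80 is below potential 4186; expectations adjust and SRAS shifts right until y = 4186.
Long run: on the new AD curve, 4186 = 4504 − 8p gives p = 39.75.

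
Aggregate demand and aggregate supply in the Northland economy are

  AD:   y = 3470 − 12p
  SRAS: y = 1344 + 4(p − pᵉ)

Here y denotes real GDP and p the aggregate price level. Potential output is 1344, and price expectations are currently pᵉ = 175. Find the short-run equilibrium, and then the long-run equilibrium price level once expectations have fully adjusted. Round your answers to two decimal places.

Short run: p = 176.63, y = 1350.50. Long run: p = 177.17.

Short run: with pᵉ = 175, SRAS is y = 644 + 4p. Setting AD = SRAS gives 2826 = 16p, so p = 176.63 and y = 3470 − 12p = 1350.50.
Output 1350.50 is above potential 1344, so over time expected prices rise and SRAS shifts left until y returns to 1344.
Long run: y = 1344 on the AD curve gives 1344 = 3470 − 12p, so p = 177.17.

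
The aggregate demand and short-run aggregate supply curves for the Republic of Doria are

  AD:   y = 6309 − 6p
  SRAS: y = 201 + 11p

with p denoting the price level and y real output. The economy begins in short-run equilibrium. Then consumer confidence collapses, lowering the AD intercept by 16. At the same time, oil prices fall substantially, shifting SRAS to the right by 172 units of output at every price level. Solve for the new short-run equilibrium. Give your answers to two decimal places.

p = 348.24, y = 4203.59

After both shocks: AD is y = 6293 − 6p and SRAS is y = 373 + 11p.
Setting them equal: 5920 = 17p, so p = 348.24.
Substituting into AD, y = 4203.59.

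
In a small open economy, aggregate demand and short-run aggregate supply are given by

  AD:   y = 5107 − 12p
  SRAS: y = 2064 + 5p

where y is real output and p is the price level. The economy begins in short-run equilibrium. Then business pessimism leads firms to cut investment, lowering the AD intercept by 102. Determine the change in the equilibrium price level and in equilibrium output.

Δp = -6, Δy = -30

This is a negative demand shock: AD shifts left.
New AD: y = 5005 − 12p.
Set AD = SRAS: 5005 − 12p = 2064 + 5p, so 2941 = 17p and p = 173.
y = 5005 − 12·173 = 2929.
Initially p = 179, y = 2959, so Δp = -6 and Δy = -30.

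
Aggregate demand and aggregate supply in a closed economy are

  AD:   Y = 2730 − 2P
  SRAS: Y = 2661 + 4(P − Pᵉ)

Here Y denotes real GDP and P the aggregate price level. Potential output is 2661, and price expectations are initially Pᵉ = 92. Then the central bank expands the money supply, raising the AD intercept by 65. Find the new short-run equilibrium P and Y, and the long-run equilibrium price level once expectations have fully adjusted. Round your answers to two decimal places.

Short run: P = 83.67, Y = 2627.67. Long run: P = 67.00.

AD shifts right: new AD is Y = 2795 − 2P. With Pᵉ = 92, SRAS is Y = 2293 + 4P.
Short run: 2795 − 2P = 2293 + 4P gives 502 = 6P, so P = 83.67 and Y = 2795 − 2P = 2627.67.
Y = 2627.67 is below potential 2661; expectations adjust and SRAS shifts right until Y = 2661.
Long run: on the new AD curve, 2661 = 2795 − 2P gives P = 67.00.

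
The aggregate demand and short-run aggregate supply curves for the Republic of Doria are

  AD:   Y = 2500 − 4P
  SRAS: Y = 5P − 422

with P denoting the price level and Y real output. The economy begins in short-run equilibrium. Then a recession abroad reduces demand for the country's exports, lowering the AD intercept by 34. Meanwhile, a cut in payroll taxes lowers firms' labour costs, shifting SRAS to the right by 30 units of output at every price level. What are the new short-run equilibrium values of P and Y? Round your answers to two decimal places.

P = 317.56, Y = 1195.78

After both shocks: AD is Y = 2466 − 4P and SRAS is Y = 5P − 392.
Setting them equal: 2858 = 9P, so P = 317.56.
Substituting into AD, Y = 1195.78.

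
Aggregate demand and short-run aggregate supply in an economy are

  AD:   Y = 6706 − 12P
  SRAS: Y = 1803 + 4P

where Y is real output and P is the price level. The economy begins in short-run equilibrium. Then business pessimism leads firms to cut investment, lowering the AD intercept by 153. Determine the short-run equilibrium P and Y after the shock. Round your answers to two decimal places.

P = 296.88, Y = 2990.50

This is a negative demand shock: AD shifts left.
New AD: Y = 6553 − 12P.
Set AD = SRAS: 6553 − 12P = 1803 + 4P, so 4750 = 16P and P = 296.88.
Substituting into AD, Y = 2990.50.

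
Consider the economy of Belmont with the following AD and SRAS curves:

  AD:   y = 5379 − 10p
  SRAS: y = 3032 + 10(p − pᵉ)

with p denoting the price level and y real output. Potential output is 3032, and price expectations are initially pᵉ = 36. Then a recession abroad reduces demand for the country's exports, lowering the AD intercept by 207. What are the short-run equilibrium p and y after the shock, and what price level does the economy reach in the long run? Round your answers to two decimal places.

AD shifts left: new AD is y = 5172 − 10p. With pᵉ = 36, SRAS is y = 2672 + 10p.
Short run: 5172 − 10p = 2672 + 10p gives 2500 = 20p, so p = 125.00 and y = 5172 − 10p = 3922.00.
y = 3922.00 is above potential 3032; expectations adjust and SRAS shifts left until y = 3032.
Long run: on the new AD curve, 3032 = 5172 − 10p gives p = 214.00.

Short run: p = 125.00, y = 3922.00. Long run: p = 214.00.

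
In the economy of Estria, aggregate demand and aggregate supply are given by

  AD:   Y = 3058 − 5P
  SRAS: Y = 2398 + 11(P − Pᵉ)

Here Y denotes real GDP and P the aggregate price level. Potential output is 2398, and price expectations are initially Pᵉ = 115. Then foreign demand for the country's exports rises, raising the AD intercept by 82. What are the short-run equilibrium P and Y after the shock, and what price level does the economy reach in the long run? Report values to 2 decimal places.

Short run: P = 125.44, Y = 2512.81. Long run: P = 148.40.

AD shifts right: new AD is Y = 3140 − 5P. With Pᵉ = 115, SRAS is Y = 1133 + 11P.
Short run: 3140 − 5P = 1133 + 11P gives 2007 = 16P, so P = 125.44 and Y = 3140 − 5P = 2512.81.
Y = 2512.81 is above potential 2398; expectations adjust and SRAS shifts left until Y = 2398.
Long run: on the new AD curve, 2398 = 3140 − 5P gives P = 148.40.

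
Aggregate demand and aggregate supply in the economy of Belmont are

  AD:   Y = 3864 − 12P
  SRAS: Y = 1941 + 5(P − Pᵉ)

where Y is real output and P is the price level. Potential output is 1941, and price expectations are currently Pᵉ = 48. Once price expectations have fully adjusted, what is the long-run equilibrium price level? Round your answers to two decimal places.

Short run: with Pᵉ = 48, SRAS is Y = 1701 + 5P. Setting AD = SRAS gives 2163 = 17P, so P = 127.24 and Y = 3864 − 12P = 2337.18.
Output 2337.18 is above potential 1941, so over time expected prices rise and SRAS shifts left until Y returns to 1941.
Long run: Y = 1941 on the AD curve gives 1941 = 3864 − 12P, so P = 160.25.

Long-run P = 160.25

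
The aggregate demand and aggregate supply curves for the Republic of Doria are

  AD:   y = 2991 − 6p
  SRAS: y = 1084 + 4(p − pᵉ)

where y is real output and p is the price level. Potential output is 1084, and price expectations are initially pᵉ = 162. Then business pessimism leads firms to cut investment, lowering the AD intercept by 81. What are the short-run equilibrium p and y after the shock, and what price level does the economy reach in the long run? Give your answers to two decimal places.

Short run: p = 247.40, y = 1425.60. Long run: p = 304.33.

AD shifts left: new AD is y = 2910 − 6p. With pᵉ = 162, SRAS is y = 436 + 4p.
Short run: 2910 − 6p = 436 + 4p gives 2474 = 10p, so p = 247.40 and y = 2910 − 6p = 1425.60.
y = 1425.60 is above potential 1084; expectations adjust and SRAS shifts left until y = 1084.
Long run: on the new AD curve, 1084 = 2910 − 6p gives p = 304.33.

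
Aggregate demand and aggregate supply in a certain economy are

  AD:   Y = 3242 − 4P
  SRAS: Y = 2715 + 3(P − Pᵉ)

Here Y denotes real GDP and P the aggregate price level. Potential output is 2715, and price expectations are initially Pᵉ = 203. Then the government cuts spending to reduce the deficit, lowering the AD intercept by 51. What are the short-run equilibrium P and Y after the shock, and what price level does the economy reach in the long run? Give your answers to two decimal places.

Short run: P = 155.00, Y = 2571.00. Long run: P = 119.00.

AD shifts left: new AD is Y = 3191 − 4P. With Pᵉ = 203, SRAS is Y = 2106 + 3P.
Short run: 3191 − 4P = 2106 + 3P gives 1085 = 7P, so P = 155.00 and Y = 3191 − 4P = 2571.00.
Y = 2571.00 is below potential 2715; expectations adjust and SRAS shifts right until Y = 2715.
Long run: on the new AD curve, 2715 = 3191 − 4P gives P = 119.00.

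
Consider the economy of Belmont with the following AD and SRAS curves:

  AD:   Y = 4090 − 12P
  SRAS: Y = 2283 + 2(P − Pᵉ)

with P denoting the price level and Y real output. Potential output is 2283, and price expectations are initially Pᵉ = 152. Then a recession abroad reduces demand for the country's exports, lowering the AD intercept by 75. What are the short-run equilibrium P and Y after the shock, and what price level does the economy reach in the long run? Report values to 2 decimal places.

Short run: P = 145.43, Y = 2269.86. Long run: P = 144.33.

AD shifts left: new AD is Y = 4015 − 12P. With Pᵉ = 152, SRAS is Y = 1979 + 2P.
Short run: 4015 − 12P = 1979 + 2P gives 2036 = 14P, so P = 145.43 and Y = 4015 − 12P = 2269.86.
Y = 2269.86 is below potential 2283; expectations adjust and SRAS shifts right until Y = 2283.
Long run: on the new AD curve, 2283 = 4015 − 12P gives P = 144.33.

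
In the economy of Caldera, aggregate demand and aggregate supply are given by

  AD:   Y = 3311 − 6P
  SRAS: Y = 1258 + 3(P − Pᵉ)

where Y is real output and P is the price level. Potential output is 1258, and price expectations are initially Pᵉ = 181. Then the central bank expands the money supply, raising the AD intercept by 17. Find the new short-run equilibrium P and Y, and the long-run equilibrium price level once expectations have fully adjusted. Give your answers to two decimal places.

Short run: P = 290.33, Y = 1586.00. Long run: P = 345.00.

AD shifts right: new AD is Y = 3328 − 6P. With Pᵉ = 181, SRAS is Y = 715 + 3P.
Short run: 3328 − 6P = 715 + 3P gives 2613 = 9P, so P = 290.33 and Y = 3328 − 6P = 1586.00.
Y = 1586.00 is above potential 1258; expectations adjust and SRAS shifts left until Y = 1258.
Long run: on the new AD curve, 1258 = 3328 − 6P gives P = 345.00.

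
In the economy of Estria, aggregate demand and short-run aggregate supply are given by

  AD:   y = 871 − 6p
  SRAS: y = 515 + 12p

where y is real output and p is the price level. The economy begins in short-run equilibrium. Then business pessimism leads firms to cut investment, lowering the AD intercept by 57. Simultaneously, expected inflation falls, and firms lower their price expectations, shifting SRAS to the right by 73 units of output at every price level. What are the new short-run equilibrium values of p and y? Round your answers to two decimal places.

p = 12.56, y = 738.67

After both shocks: AD is y = 814 − 6p and SRAS is y = 588 + 12p.
Setting them equal: 226 = 18p, so p = 12.56.
Substituting into AD, y = 738.67.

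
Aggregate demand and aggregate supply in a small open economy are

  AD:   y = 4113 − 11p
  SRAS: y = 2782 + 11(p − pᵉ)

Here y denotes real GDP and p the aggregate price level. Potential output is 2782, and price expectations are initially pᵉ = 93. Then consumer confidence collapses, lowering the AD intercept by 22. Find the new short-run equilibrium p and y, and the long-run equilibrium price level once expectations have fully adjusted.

AD shifts left: new AD is y = 4091 − 11p. With pᵉ = 93, SRAS is y = 1759 + 11p.
Short run: 4091 − 11p = 1759 + 11p gives 2332 = 22p, so p = 106 and y = 4091 − 11·106 = 2925.
y = 2925 is above potential 2782; expectations adjust and SRAS shifts left until y = 2782.
Long run: on the new AD curve, 2782 = 4091 − 11p gives p = 119.

Short run: p = 106, y = 2925. Long run: p = 119.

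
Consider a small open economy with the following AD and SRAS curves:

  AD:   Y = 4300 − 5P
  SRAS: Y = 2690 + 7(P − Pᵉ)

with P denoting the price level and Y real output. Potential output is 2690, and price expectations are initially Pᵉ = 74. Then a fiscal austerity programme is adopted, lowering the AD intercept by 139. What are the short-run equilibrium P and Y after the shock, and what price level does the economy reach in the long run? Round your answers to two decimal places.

AD shifts left: new AD is Y = 4161 − 5P. With Pᵉ = 74, SRAS is Y = 2172 + 7P.
Short run: 4161 − 5P = 2172 + 7P gives 1989 = 12P, so P = 165.75 and Y = 4161 − 5P = 3332.25.
Y = 3332.25 is above potential 2690; expectations adjust and SRAS shifts left until Y = 2690.
Long run: on the new AD curve, 2690 = 4161 − 5P gives P = 294.20.

Short run: P = 165.75, Y = 3332.25. Long run: P = 294.20.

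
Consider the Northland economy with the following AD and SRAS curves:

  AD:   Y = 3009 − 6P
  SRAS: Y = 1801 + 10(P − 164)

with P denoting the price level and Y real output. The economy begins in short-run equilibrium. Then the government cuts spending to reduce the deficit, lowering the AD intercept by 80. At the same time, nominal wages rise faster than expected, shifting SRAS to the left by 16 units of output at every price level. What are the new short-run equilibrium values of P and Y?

P = 174, Y = 1885

After both shocks: AD is Y = 2929 − 6P and SRAS is Y = 145 + 10P.
Setting them equal: 2784 = 16P, so P = 174.
Y = 2929 − 6·174 = 1885.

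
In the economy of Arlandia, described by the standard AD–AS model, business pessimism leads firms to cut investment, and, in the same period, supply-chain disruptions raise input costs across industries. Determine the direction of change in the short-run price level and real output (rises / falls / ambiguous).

The first event is a negative demand shock: AD shifts left, which by itself pushes P down and Y down.
The second is an adverse supply shock: SRAS shifts left, which by itself pushes P up and Y down.
The two shocks push P in opposite directions, so the effect on P is ambiguous. Both shocks push Y down, so Y falls.

Price level: ambiguous; output: falls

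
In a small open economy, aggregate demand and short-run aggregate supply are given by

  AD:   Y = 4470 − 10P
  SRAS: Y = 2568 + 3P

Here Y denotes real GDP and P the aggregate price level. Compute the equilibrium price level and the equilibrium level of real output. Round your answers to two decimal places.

Set AD = SRAS: 4470 − 10P = 2568 + 3P, so 1902 = 13P and P = 146.31.
Substituting into AD, Y = 4470 − 10P = 3006.92.

P = 146.31, Y = 3006.92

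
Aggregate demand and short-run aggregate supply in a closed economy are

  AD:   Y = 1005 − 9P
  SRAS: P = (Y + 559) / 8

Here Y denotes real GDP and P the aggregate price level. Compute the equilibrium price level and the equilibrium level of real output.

Rearrange SRAS to Y = 8P − 559.
Set AD = SRAS: 1005 − 9P = 8P − 559, so 1564 = 17P and P = 92.
Then Y = 1005 − 9·92 = 177.

P = 92, Y = 177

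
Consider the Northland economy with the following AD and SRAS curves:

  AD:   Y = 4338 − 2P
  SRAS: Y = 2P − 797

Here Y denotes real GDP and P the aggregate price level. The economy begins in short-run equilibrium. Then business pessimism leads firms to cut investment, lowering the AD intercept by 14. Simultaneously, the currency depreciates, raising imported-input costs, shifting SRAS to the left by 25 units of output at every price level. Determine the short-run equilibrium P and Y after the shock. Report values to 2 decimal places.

P = 1286.50, Y = 1751.00

After both shocks: AD is Y = 4324 − 2P and SRAS is Y = 2P − 822.
Setting them equal: 5146 = 4P, so P = 1286.50.
Substituting into AD, Y = 1751.00.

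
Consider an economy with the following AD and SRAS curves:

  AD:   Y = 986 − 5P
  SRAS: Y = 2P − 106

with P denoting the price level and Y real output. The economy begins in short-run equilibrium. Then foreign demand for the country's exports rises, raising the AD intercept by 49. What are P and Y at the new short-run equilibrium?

This is a positive demand shock: AD shifts right.
New AD: Y = 1035 − 5P.
Set AD = SRAS: 1035 − 5P = 2P − 106, so 1141 = 7P and P = 163.
Y = 1035 − 5·163 = 220.

P = 163, Y = 220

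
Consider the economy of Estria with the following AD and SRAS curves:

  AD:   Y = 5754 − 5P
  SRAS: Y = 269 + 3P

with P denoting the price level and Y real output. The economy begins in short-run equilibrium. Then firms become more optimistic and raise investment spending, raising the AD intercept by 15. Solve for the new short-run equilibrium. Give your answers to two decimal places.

This is a positive demand shock: AD shifts right.
New AD: Y = 5769 − 5P.
Set AD = SRAS: 5769 − 5P = 269 + 3P, so 5500 = 8P and P = 687.50.
Substituting into AD, Y = 2331.50.

P = 687.50, Y = 2331.50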